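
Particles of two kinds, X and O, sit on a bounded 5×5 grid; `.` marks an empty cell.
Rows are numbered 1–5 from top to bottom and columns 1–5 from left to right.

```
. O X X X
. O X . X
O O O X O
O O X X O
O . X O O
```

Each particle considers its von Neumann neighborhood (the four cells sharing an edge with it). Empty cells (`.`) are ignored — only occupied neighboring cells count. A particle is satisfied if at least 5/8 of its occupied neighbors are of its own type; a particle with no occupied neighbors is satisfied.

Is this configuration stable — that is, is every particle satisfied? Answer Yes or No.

(1,2)O 1/2 not
(1,3)X 2/3 satisfied
(1,4)X 2/2 satisfied
(1,5)X 2/2 satisfied
(2,2)O 2/3 satisfied
(2,3)X 1/3 not
(2,5)X 1/2 not
(3,1)O 2/2 satisfied
(3,2)O 4/4 satisfied
(3,3)O 1/4 not
(3,4)X 1/3 not
(3,5)O 1/3 not
(4,1)O 3/3 satisfied
(4,2)O 2/3 satisfied
(4,3)X 2/4 not
(4,4)X 2/4 not
(4,5)O 2/3 satisfied
(5,1)O 1/1 satisfied
(5,3)X 1/2 not
(5,4)O 1/3 not
(5,5)O 2/2 satisfied
For instance (1,2) has only 1/2 same-type neighbors, below 5/8.

No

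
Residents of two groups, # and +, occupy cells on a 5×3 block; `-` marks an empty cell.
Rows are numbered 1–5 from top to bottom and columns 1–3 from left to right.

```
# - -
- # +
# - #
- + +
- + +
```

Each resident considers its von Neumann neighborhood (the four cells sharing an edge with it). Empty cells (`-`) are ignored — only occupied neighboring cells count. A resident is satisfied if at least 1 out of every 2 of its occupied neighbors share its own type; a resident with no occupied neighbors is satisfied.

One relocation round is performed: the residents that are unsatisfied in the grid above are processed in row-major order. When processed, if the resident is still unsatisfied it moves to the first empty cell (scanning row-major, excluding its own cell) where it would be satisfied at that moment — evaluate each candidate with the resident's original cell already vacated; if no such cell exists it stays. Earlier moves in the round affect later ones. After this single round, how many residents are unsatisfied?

1

Initially unsatisfied (in order): (2,2), (2,3), (3,3).
  (2,2) → (1,2).
  (2,3) → (4,1).
  (3,3) → (1,3).
Resulting grid:
# # #
- - -
# - -
+ + +
- + +
Unsatisfied now: (3,1).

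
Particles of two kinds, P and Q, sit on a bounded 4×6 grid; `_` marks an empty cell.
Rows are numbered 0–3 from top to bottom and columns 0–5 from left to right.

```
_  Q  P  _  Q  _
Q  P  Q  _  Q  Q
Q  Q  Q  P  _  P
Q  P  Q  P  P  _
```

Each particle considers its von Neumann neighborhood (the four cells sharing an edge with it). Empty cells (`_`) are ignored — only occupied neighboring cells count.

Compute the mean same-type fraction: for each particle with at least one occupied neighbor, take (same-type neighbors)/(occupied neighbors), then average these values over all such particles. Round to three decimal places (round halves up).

0.477

(0,1)Q 0/2
(0,2)P 0/2
(0,4)Q 1/1
(1,0)Q 1/2
(1,1)P 0/4
(1,2)Q 1/3
(1,4)Q 2/2
(1,5)Q 1/2
(2,0)Q 3/3
(2,1)Q 2/4
(2,2)Q 3/4
(2,3)P 1/2
(2,5)P 0/1
(3,0)Q 1/2
(3,1)P 0/3
(3,2)Q 1/3
(3,3)P 2/3
(3,4)P 1/1
Sum over 18 particles: 0/2 + 0/2 + 1/1 + 1/2 + 0/4 + 1/3 + 2/2 + 1/2 + 3/3 + 2/4 + 3/4 + 1/2 + 0/1 + 1/2 + 0/3 + 1/3 + 2/3 + 1/1 = 103/12; mean = 103/12 ÷ 18 = 103/216 = 0.476851… → 0.477.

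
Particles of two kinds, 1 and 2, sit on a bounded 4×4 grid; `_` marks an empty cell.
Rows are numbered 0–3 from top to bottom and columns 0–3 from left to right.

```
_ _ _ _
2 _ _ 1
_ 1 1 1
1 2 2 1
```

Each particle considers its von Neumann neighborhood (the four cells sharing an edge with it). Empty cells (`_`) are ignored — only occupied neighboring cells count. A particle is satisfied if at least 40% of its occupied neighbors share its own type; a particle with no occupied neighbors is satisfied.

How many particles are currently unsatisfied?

(1,0)2 0/0 satisfied
(1,3)1 1/1 satisfied
(2,1)1 1/2 satisfied
(2,2)1 2/3 satisfied
(2,3)1 3/3 satisfied
(3,0)1 0/1 not
(3,1)2 1/3 not
(3,2)2 1/3 not
(3,3)1 1/2 satisfied
Unsatisfied: (3,0), (3,1), (3,2) — 3 in total.

3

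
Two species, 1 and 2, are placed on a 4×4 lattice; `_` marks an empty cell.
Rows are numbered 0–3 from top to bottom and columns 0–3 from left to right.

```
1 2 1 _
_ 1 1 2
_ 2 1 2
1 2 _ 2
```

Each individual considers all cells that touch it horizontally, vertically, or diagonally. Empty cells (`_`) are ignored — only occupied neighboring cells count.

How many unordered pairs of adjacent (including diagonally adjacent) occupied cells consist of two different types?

Scan each occupied cell's neighbors to the right and below (and the two forward diagonals) so each pair is counted once.
Row 0: 1(0,0)–2(0,1)≠ 1(0,0)–1(1,1)= 2(0,1)–1(0,2)≠ 2(0,1)–1(1,1)≠ 2(0,1)–1(1,2)≠ 1(0,2)–1(1,2)= 1(0,2)–2(1,3)≠ 1(0,2)–1(1,1)=  → 5/8 unlike.
Row 1: 1(1,1)–1(1,2)= 1(1,1)–2(2,1)≠ 1(1,1)–1(2,2)= 1(1,2)–2(1,3)≠ 1(1,2)–1(2,2)= 1(1,2)–2(2,3)≠ 1(1,2)–2(2,1)≠ 2(1,3)–2(2,3)= 2(1,3)–1(2,2)≠  → 5/9 unlike.
Row 2: 2(2,1)–1(2,2)≠ 2(2,1)–2(3,1)= 2(2,1)–1(3,0)≠ 1(2,2)–2(2,3)≠ 1(2,2)–2(3,3)≠ 1(2,2)–2(3,1)≠ 2(2,3)–2(3,3)=  → 5/7 unlike.
Row 3: 1(3,0)–2(3,1)≠  → 1/1 unlike.
Total adjacent occupied pairs: 25; unlike-type pairs: 16.

16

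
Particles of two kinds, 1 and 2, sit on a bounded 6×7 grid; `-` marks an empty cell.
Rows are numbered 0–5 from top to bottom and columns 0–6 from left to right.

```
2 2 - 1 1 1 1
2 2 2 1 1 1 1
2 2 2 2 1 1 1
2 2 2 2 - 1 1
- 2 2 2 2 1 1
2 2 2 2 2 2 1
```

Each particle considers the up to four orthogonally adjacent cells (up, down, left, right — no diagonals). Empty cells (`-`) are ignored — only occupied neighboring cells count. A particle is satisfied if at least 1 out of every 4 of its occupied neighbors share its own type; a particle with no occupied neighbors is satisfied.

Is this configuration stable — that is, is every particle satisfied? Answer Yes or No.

Yes

(0,0)2 2/2 satisfied
(0,1)2 2/2 satisfied
(0,3)1 2/2 satisfied
(0,4)1 3/3 satisfied
(0,5)1 3/3 satisfied
(0,6)1 2/2 satisfied
(1,0)2 3/3 satisfied
(1,1)2 4/4 satisfied
(1,2)2 2/3 satisfied
(1,3)1 2/4 satisfied
(1,4)1 4/4 satisfied
(1,5)1 4/4 satisfied
(1,6)1 3/3 satisfied
(2,0)2 3/3 satisfied
(2,1)2 4/4 satisfied
(2,2)2 4/4 satisfied
(2,3)2 2/4 satisfied
(2,4)1 2/3 satisfied
(2,5)1 4/4 satisfied
(2,6)1 3/3 satisfied
(3,0)2 2/2 satisfied
(3,1)2 4/4 satisfied
(3,2)2 4/4 satisfied
(3,3)2 3/3 satisfied
(3,5)1 3/3 satisfied
(3,6)1 3/3 satisfied
(4,1)2 3/3 satisfied
(4,2)2 4/4 satisfied
(4,3)2 4/4 satisfied
(4,4)2 2/3 satisfied
(4,5)1 2/4 satisfied
(4,6)1 3/3 satisfied
(5,0)2 1/1 satisfied
(5,1)2 3/3 satisfied
(5,2)2 3/3 satisfied
(5,3)2 3/3 satisfied
(5,4)2 3/3 satisfied
(5,5)2 1/3 satisfied
(5,6)1 1/2 satisfied
All meet the threshold, so the configuration is stable.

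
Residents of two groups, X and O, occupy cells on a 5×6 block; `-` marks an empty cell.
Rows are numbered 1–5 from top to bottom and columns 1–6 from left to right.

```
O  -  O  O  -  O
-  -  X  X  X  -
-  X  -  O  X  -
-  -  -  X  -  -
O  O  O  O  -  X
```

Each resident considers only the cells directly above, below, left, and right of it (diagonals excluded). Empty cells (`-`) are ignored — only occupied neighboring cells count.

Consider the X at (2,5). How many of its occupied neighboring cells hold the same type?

2

Occupied neighbors of (2,5): (3,5)=X, (2,4)=X.
Same type (X): 2 of 2.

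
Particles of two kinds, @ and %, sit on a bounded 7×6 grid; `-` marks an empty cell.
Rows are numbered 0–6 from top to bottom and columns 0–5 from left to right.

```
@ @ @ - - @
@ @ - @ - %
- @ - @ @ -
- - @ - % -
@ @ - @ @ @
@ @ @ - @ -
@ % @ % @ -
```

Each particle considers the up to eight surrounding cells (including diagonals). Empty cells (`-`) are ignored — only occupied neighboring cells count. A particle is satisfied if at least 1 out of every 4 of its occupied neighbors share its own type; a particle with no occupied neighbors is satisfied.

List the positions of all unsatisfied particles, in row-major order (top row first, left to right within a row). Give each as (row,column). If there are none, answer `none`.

(0,5), (1,5), (3,4), (6,1), (6,3)

Row 0: (0,0)@ 3/3 ok · (0,1)@ 4/4 ok · (0,2)@ 3/3 ok · (0,5)@ 0/1 unhappy
Row 1: (1,0)@ 4/4 ok · (1,1)@ 5/5 ok · (1,3)@ 3/3 ok · (1,5)% 0/2 unhappy
Row 2: (2,1)@ 3/3 ok · (2,3)@ 3/4 ok · (2,4)@ 2/4 ok
Row 3: (3,2)@ 4/4 ok · (3,4)% 0/5 unhappy
Row 4: (4,0)@ 3/3 ok · (4,1)@ 5/5 ok · (4,3)@ 4/5 ok · (4,4)@ 3/4 ok · (4,5)@ 2/3 ok
Row 5: (5,0)@ 4/5 ok · (5,1)@ 6/7 ok · (5,2)@ 4/6 ok · (5,4)@ 4/5 ok
Row 6: (6,0)@ 2/3 ok · (6,1)% 0/5 unhappy · (6,2)@ 2/4 ok · (6,3)% 0/4 unhappy · (6,4)@ 1/2 ok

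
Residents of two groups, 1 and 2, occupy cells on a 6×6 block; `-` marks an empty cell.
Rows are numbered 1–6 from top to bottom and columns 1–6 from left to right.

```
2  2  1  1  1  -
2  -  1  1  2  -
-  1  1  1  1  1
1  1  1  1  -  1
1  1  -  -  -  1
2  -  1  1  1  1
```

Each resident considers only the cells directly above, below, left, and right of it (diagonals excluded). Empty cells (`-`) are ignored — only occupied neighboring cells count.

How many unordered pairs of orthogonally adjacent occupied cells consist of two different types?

Scan each occupied cell's neighbors to the right and below so each pair is counted once.
Row 1: 2(1,1)–2(1,2)= 2(1,1)–2(2,1)= 2(1,2)–1(1,3)≠ 1(1,3)–1(1,4)= 1(1,3)–1(2,3)= 1(1,4)–1(1,5)= 1(1,4)–1(2,4)= 1(1,5)–2(2,5)≠  → 2/8 unlike.
Row 2: 1(2,3)–1(2,4)= 1(2,3)–1(3,3)= 1(2,4)–2(2,5)≠ 1(2,4)–1(3,4)= 2(2,5)–1(3,5)≠  → 2/5 unlike.
Row 3: 1(3,2)–1(3,3)= 1(3,2)–1(4,2)= 1(3,3)–1(3,4)= 1(3,3)–1(4,3)= 1(3,4)–1(3,5)= 1(3,4)–1(4,4)= 1(3,5)–1(3,6)= 1(3,6)–1(4,6)=  → 0/8 unlike.
Row 4: 1(4,1)–1(4,2)= 1(4,1)–1(5,1)= 1(4,2)–1(4,3)= 1(4,2)–1(5,2)= 1(4,3)–1(4,4)= 1(4,6)–1(5,6)=  → 0/6 unlike.
Row 5: 1(5,1)–1(5,2)= 1(5,1)–2(6,1)≠ 1(5,6)–1(6,6)=  → 1/3 unlike.
Row 6: 1(6,3)–1(6,4)= 1(6,4)–1(6,5)= 1(6,5)–1(6,6)=  → 0/3 unlike.
Total adjacent occupied pairs: 33; unlike-type pairs: 5.

5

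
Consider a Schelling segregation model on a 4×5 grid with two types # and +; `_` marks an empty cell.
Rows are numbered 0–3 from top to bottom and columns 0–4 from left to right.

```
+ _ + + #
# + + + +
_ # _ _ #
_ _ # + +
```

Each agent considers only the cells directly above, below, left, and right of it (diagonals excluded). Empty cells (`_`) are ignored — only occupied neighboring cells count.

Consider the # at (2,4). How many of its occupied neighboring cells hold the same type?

0

Occupied neighbors of (2,4): (1,4)=+, (3,4)=+.
Same type (#): 0 of 2.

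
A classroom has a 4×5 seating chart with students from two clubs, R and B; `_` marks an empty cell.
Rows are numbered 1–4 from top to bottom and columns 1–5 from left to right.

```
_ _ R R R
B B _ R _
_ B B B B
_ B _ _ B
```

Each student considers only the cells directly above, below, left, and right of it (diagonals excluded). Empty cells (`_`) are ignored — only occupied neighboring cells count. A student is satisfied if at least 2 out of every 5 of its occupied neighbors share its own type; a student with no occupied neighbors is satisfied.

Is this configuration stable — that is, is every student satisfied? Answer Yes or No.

Row 1: (1,3)R 1/1 ok · (1,4)R 3/3 ok · (1,5)R 1/1 ok
Row 2: (2,1)B 1/1 ok · (2,2)B 2/2 ok · (2,4)R 1/2 ok
Row 3: (3,2)B 3/3 ok · (3,3)B 2/2 ok · (3,4)B 2/3 ok · (3,5)B 2/2 ok
Row 4: (4,2)B 1/1 ok · (4,5)B 1/1 ok
All meet the threshold, so the configuration is stable.

Yes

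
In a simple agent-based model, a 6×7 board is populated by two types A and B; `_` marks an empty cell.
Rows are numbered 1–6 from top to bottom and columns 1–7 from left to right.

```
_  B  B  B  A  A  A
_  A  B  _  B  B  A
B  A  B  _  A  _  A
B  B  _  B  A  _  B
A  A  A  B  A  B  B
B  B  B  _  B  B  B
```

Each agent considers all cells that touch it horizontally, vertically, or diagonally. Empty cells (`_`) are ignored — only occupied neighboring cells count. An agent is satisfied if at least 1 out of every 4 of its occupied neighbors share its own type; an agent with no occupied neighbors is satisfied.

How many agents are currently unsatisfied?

6

Row 1: (1,2)B 2/3 ok · (1,3)B 3/4 ok · (1,4)B 3/4 ok · (1,5)A 1/4 ok · (1,6)A 3/5 ok · (1,7)A 2/3 ok
Row 2: (2,2)A 1/6 unhappy · (2,3)B 4/6 ok · (2,5)B 2/5 ok · (2,6)B 1/7 unhappy · (2,7)A 3/4 ok
Row 3: (3,1)B 2/4 ok · (3,2)A 1/6 unhappy · (3,3)B 3/5 ok · (3,5)A 1/4 ok · (3,7)A 1/3 ok
Row 4: (4,1)B 2/5 ok · (4,2)B 3/7 ok · (4,4)B 2/6 ok · (4,5)A 2/5 ok · (4,7)B 2/3 ok
Row 5: (5,1)A 1/5 unhappy · (5,2)A 2/7 ok · (5,3)A 1/6 unhappy · (5,4)B 3/6 ok · (5,5)A 1/6 unhappy · (5,6)B 5/7 ok · (5,7)B 4/4 ok
Row 6: (6,1)B 1/3 ok · (6,2)B 2/5 ok · (6,3)B 2/4 ok · (6,5)B 3/4 ok · (6,6)B 4/5 ok · (6,7)B 3/3 ok
Unsatisfied: (2,2), (2,6), (3,2), (5,1), (5,3), (5,5) — 6 in total.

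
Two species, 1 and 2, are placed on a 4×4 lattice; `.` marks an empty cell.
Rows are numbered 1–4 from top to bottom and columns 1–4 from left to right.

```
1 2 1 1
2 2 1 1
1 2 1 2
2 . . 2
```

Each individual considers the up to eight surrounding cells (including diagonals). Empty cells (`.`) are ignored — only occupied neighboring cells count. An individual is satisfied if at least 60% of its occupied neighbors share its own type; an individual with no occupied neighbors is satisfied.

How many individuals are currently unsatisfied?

10

(1,1)1 0/3 unhappy
(1,2)2 2/5 unhappy
(1,3)1 3/5 ok
(1,4)1 3/3 ok
(2,1)2 3/5 ok
(2,2)2 3/8 unhappy
(2,3)1 4/8 unhappy
(2,4)1 4/5 ok
(3,1)1 0/4 unhappy
(3,2)2 3/6 unhappy
(3,3)1 2/6 unhappy
(3,4)2 1/4 unhappy
(4,1)2 1/2 unhappy
(4,4)2 1/2 unhappy
Unsatisfied: (1,1), (1,2), (2,2), (2,3), (3,1), (3,2), (3,3), (3,4), (4,1), (4,4) — 10 in total.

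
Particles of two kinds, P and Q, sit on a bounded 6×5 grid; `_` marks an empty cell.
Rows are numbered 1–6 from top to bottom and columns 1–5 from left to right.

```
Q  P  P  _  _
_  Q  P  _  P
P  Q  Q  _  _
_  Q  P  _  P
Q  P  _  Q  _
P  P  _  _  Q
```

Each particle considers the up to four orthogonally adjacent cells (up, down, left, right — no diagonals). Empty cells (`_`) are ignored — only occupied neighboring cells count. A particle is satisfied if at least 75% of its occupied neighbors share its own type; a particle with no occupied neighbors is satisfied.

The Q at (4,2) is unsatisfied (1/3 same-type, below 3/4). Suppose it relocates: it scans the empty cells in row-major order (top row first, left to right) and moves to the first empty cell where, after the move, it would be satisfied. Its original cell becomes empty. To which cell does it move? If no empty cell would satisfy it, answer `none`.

(3,4)

Vacating (4,2). Empty cells in order:
  (1,4): 0/1 same-type → still unsatisfied.
  (1,5): 0/1 same-type → still unsatisfied.
  (2,1): 2/3 same-type → still unsatisfied.
  (2,4): 0/2 same-type → still unsatisfied.
  (3,4): 1/1 same-type → satisfied — stop here.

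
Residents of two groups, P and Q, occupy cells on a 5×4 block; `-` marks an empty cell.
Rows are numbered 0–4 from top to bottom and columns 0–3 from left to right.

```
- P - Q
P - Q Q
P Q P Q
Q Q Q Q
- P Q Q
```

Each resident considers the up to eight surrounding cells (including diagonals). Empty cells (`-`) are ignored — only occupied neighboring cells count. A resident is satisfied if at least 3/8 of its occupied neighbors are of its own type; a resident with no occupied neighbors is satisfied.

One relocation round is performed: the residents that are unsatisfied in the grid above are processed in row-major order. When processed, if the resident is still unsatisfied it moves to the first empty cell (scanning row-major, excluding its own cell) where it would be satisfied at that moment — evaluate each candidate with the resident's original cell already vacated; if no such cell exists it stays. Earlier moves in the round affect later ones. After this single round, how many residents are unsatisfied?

0

Initially unsatisfied (in order): (2,0), (2,2), (4,1).
  (2,0) → (0,0).
  (2,2) → (1,1).
  (4,1) → (0,2).
Resulting grid:
P P P Q
P P Q Q
- Q - Q
Q Q Q Q
- - Q Q
All satisfied now.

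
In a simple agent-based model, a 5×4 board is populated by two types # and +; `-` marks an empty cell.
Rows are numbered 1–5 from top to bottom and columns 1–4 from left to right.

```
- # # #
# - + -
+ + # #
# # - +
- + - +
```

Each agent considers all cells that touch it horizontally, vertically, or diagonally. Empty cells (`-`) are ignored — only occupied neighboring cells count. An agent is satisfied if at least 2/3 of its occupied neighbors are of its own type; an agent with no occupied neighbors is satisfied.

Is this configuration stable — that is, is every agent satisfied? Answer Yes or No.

No

Row 1: (1,2)# 2/3 ✓ · (1,3)# 2/3 ✓ · (1,4)# 1/2 ✗
Row 2: (2,1)# 1/3 ✗ · (2,3)+ 1/6 ✗
Row 3: (3,1)+ 1/4 ✗ · (3,2)+ 2/6 ✗ · (3,3)# 2/5 ✗ · (3,4)# 1/3 ✗
Row 4: (4,1)# 1/4 ✗ · (4,2)# 2/5 ✗ · (4,4)+ 1/3 ✗
Row 5: (5,2)+ 0/2 ✗ · (5,4)+ 1/1 ✓
For instance (1,4) has only 1/2 same-type neighbors, below 2/3.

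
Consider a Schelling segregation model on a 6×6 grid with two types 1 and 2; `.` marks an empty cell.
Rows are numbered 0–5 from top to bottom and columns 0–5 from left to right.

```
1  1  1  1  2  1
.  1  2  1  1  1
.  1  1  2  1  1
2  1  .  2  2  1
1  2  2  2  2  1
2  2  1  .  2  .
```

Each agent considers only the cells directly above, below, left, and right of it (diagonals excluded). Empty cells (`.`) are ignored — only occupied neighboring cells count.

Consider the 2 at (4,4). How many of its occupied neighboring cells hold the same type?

3

Occupied neighbors of (4,4): (3,4)=2, (5,4)=2, (4,3)=2, (4,5)=1.
Same type (2): 3 of 4.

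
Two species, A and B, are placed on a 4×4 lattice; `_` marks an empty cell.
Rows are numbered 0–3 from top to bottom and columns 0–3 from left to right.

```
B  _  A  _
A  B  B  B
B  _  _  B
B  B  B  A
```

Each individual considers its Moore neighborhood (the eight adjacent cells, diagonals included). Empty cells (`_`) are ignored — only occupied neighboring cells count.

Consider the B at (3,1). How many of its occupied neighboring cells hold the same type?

3

Occupied neighbors of (3,1): (2,0)=B, (3,0)=B, (3,2)=B.
Same type (B): 3 of 3.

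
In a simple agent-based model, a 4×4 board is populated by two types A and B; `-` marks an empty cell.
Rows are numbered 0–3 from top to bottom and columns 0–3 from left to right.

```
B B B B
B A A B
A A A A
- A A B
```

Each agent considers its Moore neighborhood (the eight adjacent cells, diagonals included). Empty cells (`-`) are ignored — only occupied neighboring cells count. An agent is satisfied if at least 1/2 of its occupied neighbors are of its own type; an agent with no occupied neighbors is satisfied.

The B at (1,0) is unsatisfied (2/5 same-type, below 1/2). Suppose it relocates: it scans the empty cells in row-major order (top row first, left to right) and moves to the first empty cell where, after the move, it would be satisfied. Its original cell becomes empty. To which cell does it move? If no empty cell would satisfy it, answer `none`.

Vacating (1,0). Empty cells in order:
  (3,0): 0/3 same-type → still unsatisfied.

none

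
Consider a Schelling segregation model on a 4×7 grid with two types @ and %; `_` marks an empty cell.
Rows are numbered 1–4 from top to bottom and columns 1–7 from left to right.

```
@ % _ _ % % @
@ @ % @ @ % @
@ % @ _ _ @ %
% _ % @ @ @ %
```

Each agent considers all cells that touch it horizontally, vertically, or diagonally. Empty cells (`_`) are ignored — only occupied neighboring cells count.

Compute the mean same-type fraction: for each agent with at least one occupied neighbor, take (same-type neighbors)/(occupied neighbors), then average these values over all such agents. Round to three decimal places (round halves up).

Row 1: (1,1)@ 2/3 · (1,2)% 1/4 · (1,5)% 2/4 · (1,6)% 2/5 · (1,7)@ 1/3
Row 2: (2,1)@ 3/5 · (2,2)@ 4/7 · (2,3)% 2/5 · (2,4)@ 2/4 · (2,5)@ 2/5 · (2,6)% 3/7 · (2,7)@ 2/5
Row 3: (3,1)@ 2/4 · (3,2)% 3/7 · (3,3)@ 3/6 · (3,6)@ 4/7 · (3,7)% 2/5
Row 4: (4,1)% 1/2 · (4,3)% 1/3 · (4,4)@ 2/3 · (4,5)@ 3/3 · (4,6)@ 2/4 · (4,7)% 1/3
Sum over 23 agents: 2/3 + 1/4 + 2/4 + 2/5 + 1/3 + 3/5 + 4/7 + 2/5 + 2/4 + 2/5 + 3/7 + 2/5 + 2/4 + 3/7 + 3/6 + 4/7 + 2/5 + 1/2 + 1/3 + 2/3 + 3/3 + 2/4 + 1/3 = 671/60; mean = 671/60 ÷ 23 = 671/1380 = 0.486231… → 0.486.

0.486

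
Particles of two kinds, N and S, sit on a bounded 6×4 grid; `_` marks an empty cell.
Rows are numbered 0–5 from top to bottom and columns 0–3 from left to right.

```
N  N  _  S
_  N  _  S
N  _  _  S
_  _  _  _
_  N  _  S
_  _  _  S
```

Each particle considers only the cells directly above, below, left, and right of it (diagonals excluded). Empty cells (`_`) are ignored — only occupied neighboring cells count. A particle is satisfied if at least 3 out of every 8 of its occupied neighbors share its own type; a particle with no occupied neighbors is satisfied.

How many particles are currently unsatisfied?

0

(0,0)N 1/1 satisfied
(0,1)N 2/2 satisfied
(0,3)S 1/1 satisfied
(1,1)N 1/1 satisfied
(1,3)S 2/2 satisfied
(2,0)N 0/0 satisfied
(2,3)S 1/1 satisfied
(4,1)N 0/0 satisfied
(4,3)S 1/1 satisfied
(5,3)S 1/1 satisfied
Every one meets the threshold.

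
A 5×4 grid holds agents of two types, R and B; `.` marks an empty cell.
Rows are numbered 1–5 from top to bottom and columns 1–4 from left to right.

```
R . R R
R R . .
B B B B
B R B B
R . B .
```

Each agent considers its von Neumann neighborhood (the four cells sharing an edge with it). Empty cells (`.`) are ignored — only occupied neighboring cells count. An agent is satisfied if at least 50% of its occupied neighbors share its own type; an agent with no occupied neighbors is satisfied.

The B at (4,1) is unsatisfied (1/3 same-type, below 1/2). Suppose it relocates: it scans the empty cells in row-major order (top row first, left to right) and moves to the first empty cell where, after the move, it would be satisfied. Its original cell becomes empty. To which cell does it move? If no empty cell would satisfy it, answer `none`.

(2,4)

Vacating (4,1). Empty cells in order:
  (1,2): 0/3 same-type → still unsatisfied.
  (2,3): 1/3 same-type → still unsatisfied.
  (2,4): 1/2 same-type → satisfied — stop here.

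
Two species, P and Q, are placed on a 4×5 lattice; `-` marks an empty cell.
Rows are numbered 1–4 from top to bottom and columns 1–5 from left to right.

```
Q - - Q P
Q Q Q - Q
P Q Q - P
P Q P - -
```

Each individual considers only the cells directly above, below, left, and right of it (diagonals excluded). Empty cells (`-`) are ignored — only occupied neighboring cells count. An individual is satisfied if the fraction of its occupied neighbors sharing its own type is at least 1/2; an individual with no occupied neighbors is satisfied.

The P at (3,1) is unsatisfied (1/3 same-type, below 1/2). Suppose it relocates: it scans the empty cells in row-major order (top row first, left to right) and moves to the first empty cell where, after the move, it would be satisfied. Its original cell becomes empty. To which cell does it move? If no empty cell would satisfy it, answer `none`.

Vacating (3,1). Empty cells in order:
  (1,2): 0/2 same-type → still unsatisfied.
  (1,3): 0/2 same-type → still unsatisfied.
  (2,4): 0/3 same-type → still unsatisfied.
  (3,4): 1/2 same-type → satisfied — stop here.

(3,4)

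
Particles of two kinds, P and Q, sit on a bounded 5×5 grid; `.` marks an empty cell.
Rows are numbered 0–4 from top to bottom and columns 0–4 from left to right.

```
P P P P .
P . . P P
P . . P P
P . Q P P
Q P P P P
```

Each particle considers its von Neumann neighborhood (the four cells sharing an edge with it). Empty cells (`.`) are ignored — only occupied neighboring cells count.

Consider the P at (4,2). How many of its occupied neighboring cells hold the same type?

2

Occupied neighbors of (4,2): (3,2)=Q, (4,1)=P, (4,3)=P.
Same type (P): 2 of 3.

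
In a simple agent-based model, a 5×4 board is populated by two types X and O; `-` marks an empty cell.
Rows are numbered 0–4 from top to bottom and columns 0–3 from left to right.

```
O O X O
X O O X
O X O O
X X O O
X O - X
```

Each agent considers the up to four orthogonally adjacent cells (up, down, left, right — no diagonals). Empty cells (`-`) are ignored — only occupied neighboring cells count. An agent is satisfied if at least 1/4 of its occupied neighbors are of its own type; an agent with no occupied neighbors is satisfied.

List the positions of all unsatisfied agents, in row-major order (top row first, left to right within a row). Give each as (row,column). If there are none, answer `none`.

(0,2), (0,3), (1,0), (1,3), (2,0), (4,1), (4,3)

(0,0)O 1/2 ok
(0,1)O 2/3 ok
(0,2)X 0/3 unhappy
(0,3)O 0/2 unhappy
(1,0)X 0/3 unhappy
(1,1)O 2/4 ok
(1,2)O 2/4 ok
(1,3)X 0/3 unhappy
(2,0)O 0/3 unhappy
(2,1)X 1/4 ok
(2,2)O 3/4 ok
(2,3)O 2/3 ok
(3,0)X 2/3 ok
(3,1)X 2/4 ok
(3,2)O 2/3 ok
(3,3)O 2/3 ok
(4,0)X 1/2 ok
(4,1)O 0/2 unhappy
(4,3)X 0/1 unhappy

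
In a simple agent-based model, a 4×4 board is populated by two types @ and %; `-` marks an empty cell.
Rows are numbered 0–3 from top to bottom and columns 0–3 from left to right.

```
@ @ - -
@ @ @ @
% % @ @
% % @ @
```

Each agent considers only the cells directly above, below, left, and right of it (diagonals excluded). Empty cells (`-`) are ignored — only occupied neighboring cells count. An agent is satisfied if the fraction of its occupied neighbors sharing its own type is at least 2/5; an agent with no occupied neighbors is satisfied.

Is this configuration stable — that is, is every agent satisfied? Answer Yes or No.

Yes

(0,0)@ 2/2 satisfied
(0,1)@ 2/2 satisfied
(1,0)@ 2/3 satisfied
(1,1)@ 3/4 satisfied
(1,2)@ 3/3 satisfied
(1,3)@ 2/2 satisfied
(2,0)% 2/3 satisfied
(2,1)% 2/4 satisfied
(2,2)@ 3/4 satisfied
(2,3)@ 3/3 satisfied
(3,0)% 2/2 satisfied
(3,1)% 2/3 satisfied
(3,2)@ 2/3 satisfied
(3,3)@ 2/2 satisfied
All meet the threshold, so the configuration is stable.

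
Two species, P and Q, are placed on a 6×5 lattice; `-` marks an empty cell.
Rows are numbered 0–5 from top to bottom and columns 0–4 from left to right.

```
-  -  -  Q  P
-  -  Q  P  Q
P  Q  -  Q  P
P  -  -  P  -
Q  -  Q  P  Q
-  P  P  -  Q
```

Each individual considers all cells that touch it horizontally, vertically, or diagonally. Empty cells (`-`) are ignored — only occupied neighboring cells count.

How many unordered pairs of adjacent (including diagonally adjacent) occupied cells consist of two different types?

Scan each occupied cell's neighbors to the right and below (and the two forward diagonals) so each pair is counted once.
From row 0: 3 unlike of 6 pairs (running 3/6).
From row 1: 4 unlike of 8 pairs (running 7/14).
From row 2: 4 unlike of 6 pairs (running 11/20).
From row 3: 3 unlike of 4 pairs (running 14/24).
From row 4: 6 unlike of 8 pairs (running 20/32).
From row 5: 0 unlike of 1 pairs (running 20/33).
Total adjacent occupied pairs: 33; unlike-type pairs: 20.

20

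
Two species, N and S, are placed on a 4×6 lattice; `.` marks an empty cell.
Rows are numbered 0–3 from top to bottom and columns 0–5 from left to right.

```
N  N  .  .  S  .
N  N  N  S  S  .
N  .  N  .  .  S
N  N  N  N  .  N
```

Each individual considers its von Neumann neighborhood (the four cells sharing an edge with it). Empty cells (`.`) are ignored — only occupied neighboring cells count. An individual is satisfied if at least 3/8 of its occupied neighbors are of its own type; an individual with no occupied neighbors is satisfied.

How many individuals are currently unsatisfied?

2

Row 0: (0,0)N 2/2 ok · (0,1)N 2/2 ok · (0,4)S 1/1 ok
Row 1: (1,0)N 3/3 ok · (1,1)N 3/3 ok · (1,2)N 2/3 ok · (1,3)S 1/2 ok · (1,4)S 2/2 ok
Row 2: (2,0)N 2/2 ok · (2,2)N 2/2 ok · (2,5)S 0/1 unhappy
Row 3: (3,0)N 2/2 ok · (3,1)N 2/2 ok · (3,2)N 3/3 ok · (3,3)N 1/1 ok · (3,5)N 0/1 unhappy
Unsatisfied: (2,5), (3,5) — 2 in total.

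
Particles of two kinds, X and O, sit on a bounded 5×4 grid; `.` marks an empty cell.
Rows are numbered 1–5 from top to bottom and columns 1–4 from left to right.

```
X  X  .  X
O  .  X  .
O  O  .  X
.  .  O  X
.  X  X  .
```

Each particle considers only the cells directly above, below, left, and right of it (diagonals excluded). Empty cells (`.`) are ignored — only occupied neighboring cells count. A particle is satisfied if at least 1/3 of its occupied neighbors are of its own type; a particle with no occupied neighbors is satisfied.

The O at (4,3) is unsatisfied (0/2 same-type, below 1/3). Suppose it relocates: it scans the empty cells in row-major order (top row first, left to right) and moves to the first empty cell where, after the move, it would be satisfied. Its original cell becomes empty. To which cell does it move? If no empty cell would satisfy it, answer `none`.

Vacating (4,3). Empty cells in order:
  (1,3): 0/3 same-type → still unsatisfied.
  (2,2): 2/4 same-type → satisfied — stop here.

(2,2)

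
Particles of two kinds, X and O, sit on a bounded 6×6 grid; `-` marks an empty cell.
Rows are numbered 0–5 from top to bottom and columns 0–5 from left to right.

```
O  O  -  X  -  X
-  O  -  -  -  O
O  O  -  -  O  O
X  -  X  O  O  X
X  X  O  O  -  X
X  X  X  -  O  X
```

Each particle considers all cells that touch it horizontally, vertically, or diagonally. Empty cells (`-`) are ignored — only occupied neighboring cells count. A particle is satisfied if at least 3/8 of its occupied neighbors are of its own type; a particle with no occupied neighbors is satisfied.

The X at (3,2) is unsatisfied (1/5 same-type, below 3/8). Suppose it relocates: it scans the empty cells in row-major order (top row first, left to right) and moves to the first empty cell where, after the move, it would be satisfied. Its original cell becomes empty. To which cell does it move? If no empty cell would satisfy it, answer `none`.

(0,4)

Vacating (3,2). Empty cells in order:
  (0,2): 1/3 same-type → still unsatisfied.
  (0,4): 2/3 same-type → satisfied — stop here.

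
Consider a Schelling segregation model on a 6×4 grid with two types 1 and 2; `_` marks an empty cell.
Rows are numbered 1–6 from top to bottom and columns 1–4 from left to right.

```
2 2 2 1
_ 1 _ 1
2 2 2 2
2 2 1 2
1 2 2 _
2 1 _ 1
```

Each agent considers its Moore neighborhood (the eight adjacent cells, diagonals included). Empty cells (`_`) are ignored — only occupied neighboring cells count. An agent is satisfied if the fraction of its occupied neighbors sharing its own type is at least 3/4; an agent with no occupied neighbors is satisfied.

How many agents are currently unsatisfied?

16

(1,1)2 1/2 ✗
(1,2)2 2/3 ✗
(1,3)2 1/4 ✗
(1,4)1 1/2 ✗
(2,2)1 0/6 ✗
(2,4)1 1/4 ✗
(3,1)2 3/4 ✓
(3,2)2 4/6 ✗
(3,3)2 4/7 ✗
(3,4)2 2/4 ✗
(4,1)2 4/5 ✓
(4,2)2 6/8 ✓
(4,3)1 0/7 ✗
(4,4)2 3/4 ✓
(5,1)1 1/5 ✗
(5,2)2 4/7 ✗
(5,3)2 3/6 ✗
(6,1)2 1/3 ✗
(6,2)1 1/4 ✗
(6,4)1 0/1 ✗
Unsatisfied: (1,1), (1,2), (1,3), (1,4), (2,2), (2,4), (3,2), (3,3), (3,4), (4,3), (5,1), (5,2), (5,3), (6,1), (6,2), (6,4) — 16 in total.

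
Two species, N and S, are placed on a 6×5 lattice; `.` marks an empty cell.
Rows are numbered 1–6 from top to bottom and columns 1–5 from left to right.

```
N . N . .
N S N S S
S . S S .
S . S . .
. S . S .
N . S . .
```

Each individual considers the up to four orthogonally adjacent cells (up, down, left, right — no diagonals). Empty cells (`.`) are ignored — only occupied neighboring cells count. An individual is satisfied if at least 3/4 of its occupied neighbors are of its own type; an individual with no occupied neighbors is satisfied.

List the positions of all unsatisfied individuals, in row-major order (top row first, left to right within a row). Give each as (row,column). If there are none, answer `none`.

(2,1), (2,2), (2,3), (2,4), (3,1), (3,3)

(1,1)N 1/1 satisfied
(1,3)N 1/1 satisfied
(2,1)N 1/3 not
(2,2)S 0/2 not
(2,3)N 1/4 not
(2,4)S 2/3 not
(2,5)S 1/1 satisfied
(3,1)S 1/2 not
(3,3)S 2/3 not
(3,4)S 2/2 satisfied
(4,1)S 1/1 satisfied
(4,3)S 1/1 satisfied
(5,2)S 0/0 satisfied
(5,4)S 0/0 satisfied
(6,1)N 0/0 satisfied
(6,3)S 0/0 satisfied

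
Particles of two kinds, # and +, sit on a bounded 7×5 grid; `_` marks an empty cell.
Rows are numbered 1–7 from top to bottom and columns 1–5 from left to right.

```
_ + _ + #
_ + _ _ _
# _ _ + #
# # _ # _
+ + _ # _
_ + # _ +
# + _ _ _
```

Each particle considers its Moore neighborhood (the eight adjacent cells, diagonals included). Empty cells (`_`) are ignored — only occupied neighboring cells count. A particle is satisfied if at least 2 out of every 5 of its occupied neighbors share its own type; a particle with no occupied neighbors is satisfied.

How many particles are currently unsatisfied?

7

Row 1: (1,2)+ 1/1 ok · (1,4)+ 0/1 unhappy · (1,5)# 0/1 unhappy
Row 2: (2,2)+ 1/2 ok
Row 3: (3,1)# 2/3 ok · (3,4)+ 0/2 unhappy · (3,5)# 1/2 ok
Row 4: (4,1)# 2/4 ok · (4,2)# 2/4 ok · (4,4)# 2/3 ok
Row 5: (5,1)+ 2/4 ok · (5,2)+ 2/5 ok · (5,4)# 2/3 ok
Row 6: (6,2)+ 3/5 ok · (6,3)# 1/4 unhappy · (6,5)+ 0/1 unhappy
Row 7: (7,1)# 0/2 unhappy · (7,2)+ 1/3 unhappy
Unsatisfied: (1,4), (1,5), (3,4), (6,3), (6,5), (7,1), (7,2) — 7 in total.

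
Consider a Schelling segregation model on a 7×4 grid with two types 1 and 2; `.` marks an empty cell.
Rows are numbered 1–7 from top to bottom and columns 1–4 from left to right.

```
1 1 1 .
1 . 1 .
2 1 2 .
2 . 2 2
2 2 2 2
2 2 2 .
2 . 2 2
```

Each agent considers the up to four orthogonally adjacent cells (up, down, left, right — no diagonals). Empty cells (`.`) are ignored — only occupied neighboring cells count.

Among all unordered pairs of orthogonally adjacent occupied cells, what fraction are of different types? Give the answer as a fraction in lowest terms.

4/25

Scan each occupied cell's neighbors to the right and below so each pair is counted once.
Row 1: 1(1,1)–1(1,2)= 1(1,1)–1(2,1)= 1(1,2)–1(1,3)= 1(1,3)–1(2,3)=  → 0/4 unlike.
Row 2: 1(2,1)–2(3,1)≠ 1(2,3)–2(3,3)≠  → 2/2 unlike.
Row 3: 2(3,1)–1(3,2)≠ 2(3,1)–2(4,1)= 1(3,2)–2(3,3)≠ 2(3,3)–2(4,3)=  → 2/4 unlike.
Row 4: 2(4,1)–2(5,1)= 2(4,3)–2(4,4)= 2(4,3)–2(5,3)= 2(4,4)–2(5,4)=  → 0/4 unlike.
Row 5: 2(5,1)–2(5,2)= 2(5,1)–2(6,1)= 2(5,2)–2(5,3)= 2(5,2)–2(6,2)= 2(5,3)–2(5,4)= 2(5,3)–2(6,3)=  → 0/6 unlike.
Row 6: 2(6,1)–2(6,2)= 2(6,1)–2(7,1)= 2(6,2)–2(6,3)= 2(6,3)–2(7,3)=  → 0/4 unlike.
Row 7: 2(7,3)–2(7,4)=  → 0/1 unlike.
Total adjacent occupied pairs: 25; unlike-type pairs: 4.
4/25 is already in lowest terms.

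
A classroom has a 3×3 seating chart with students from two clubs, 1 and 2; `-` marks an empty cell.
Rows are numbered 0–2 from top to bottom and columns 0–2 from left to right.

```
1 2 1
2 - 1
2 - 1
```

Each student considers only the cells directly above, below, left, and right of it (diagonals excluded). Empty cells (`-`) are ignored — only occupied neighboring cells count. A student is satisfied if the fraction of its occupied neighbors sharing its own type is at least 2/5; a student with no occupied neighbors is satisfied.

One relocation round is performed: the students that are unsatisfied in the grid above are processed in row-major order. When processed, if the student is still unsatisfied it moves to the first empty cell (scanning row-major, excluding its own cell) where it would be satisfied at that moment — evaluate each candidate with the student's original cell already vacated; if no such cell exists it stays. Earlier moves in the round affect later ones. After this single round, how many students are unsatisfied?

Initially unsatisfied (in order): (0,0), (0,1).
  (0,0) → (2,1).
  (0,1) → (0,0).
Resulting grid:
2 - 1
2 - 1
2 1 1
All satisfied now.

0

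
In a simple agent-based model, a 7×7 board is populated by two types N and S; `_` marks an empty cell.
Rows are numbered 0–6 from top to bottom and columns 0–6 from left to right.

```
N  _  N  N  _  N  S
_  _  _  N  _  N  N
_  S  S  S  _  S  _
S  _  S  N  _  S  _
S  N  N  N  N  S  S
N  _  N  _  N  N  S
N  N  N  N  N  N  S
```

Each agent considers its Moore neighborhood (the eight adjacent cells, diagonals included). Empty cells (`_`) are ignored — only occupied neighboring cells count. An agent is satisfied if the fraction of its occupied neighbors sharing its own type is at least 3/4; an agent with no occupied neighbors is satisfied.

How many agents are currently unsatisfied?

19

(0,0)N 0/0 satisfied
(0,2)N 2/2 satisfied
(0,3)N 2/2 satisfied
(0,5)N 2/3 not
(0,6)S 0/3 not
(1,3)N 2/4 not
(1,5)N 2/4 not
(1,6)N 2/4 not
(2,1)S 3/3 satisfied
(2,2)S 3/5 not
(2,3)S 2/4 not
(2,5)S 1/3 not
(3,0)S 2/3 not
(3,2)S 3/7 not
(3,3)N 3/6 not
(3,5)S 3/4 satisfied
(4,0)S 1/3 not
(4,1)N 3/6 not
(4,2)N 4/5 satisfied
(4,3)N 5/6 satisfied
(4,4)N 4/6 not
(4,5)S 3/6 not
(4,6)S 3/4 satisfied
(5,0)N 3/4 satisfied
(5,2)N 6/6 satisfied
(5,4)N 6/7 satisfied
(5,5)N 4/8 not
(5,6)S 3/5 not
(6,0)N 2/2 satisfied
(6,1)N 4/4 satisfied
(6,2)N 3/3 satisfied
(6,3)N 4/4 satisfied
(6,4)N 4/4 satisfied
(6,5)N 3/5 not
(6,6)S 1/3 not
Unsatisfied: (0,5), (0,6), (1,3), (1,5), (1,6), (2,2), (2,3), (2,5), (3,0), (3,2), (3,3), (4,0), (4,1), (4,4), (4,5), (5,5), (5,6), (6,5), (6,6) — 19 in total.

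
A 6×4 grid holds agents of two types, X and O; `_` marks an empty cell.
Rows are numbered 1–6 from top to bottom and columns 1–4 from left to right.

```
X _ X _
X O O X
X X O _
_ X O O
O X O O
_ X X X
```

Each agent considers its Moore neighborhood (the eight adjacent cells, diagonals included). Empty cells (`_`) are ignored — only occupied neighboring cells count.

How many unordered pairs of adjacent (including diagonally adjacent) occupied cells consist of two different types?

Scan each occupied cell's neighbors to the right and below (and the two forward diagonals) so each pair is counted once.
Row 1: X(1,1)–X(2,1)= X(1,1)–O(2,2)≠ X(1,3)–O(2,3)≠ X(1,3)–X(2,4)= X(1,3)–O(2,2)≠  → 3/5 unlike.
Row 2: X(2,1)–O(2,2)≠ X(2,1)–X(3,1)= X(2,1)–X(3,2)= O(2,2)–O(2,3)= O(2,2)–X(3,2)≠ O(2,2)–O(3,3)= O(2,2)–X(3,1)≠ O(2,3)–X(2,4)≠ O(2,3)–O(3,3)= O(2,3)–X(3,2)≠ X(2,4)–O(3,3)≠  → 6/11 unlike.
Row 3: X(3,1)–X(3,2)= X(3,1)–X(4,2)= X(3,2)–O(3,3)≠ X(3,2)–X(4,2)= X(3,2)–O(4,3)≠ O(3,3)–O(4,3)= O(3,3)–O(4,4)= O(3,3)–X(4,2)≠  → 3/8 unlike.
Row 4: X(4,2)–O(4,3)≠ X(4,2)–X(5,2)= X(4,2)–O(5,3)≠ X(4,2)–O(5,1)≠ O(4,3)–O(4,4)= O(4,3)–O(5,3)= O(4,3)–O(5,4)= O(4,3)–X(5,2)≠ O(4,4)–O(5,4)= O(4,4)–O(5,3)=  → 4/10 unlike.
Row 5: O(5,1)–X(5,2)≠ O(5,1)–X(6,2)≠ X(5,2)–O(5,3)≠ X(5,2)–X(6,2)= X(5,2)–X(6,3)= O(5,3)–O(5,4)= O(5,3)–X(6,3)≠ O(5,3)–X(6,4)≠ O(5,3)–X(6,2)≠ O(5,4)–X(6,4)≠ O(5,4)–X(6,3)≠  → 8/11 unlike.
Row 6: X(6,2)–X(6,3)= X(6,3)–X(6,4)=  → 0/2 unlike.
Total adjacent occupied pairs: 47; unlike-type pairs: 24.

24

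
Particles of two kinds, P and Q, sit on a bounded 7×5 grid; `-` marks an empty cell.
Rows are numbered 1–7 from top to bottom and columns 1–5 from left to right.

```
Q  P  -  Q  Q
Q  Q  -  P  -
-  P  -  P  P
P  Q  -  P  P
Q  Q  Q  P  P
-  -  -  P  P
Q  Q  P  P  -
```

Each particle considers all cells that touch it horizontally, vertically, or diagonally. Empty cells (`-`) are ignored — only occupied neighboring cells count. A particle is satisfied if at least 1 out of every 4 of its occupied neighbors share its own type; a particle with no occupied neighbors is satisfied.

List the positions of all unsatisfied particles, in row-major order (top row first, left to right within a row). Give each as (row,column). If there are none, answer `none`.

(1,2)

(1,1)Q 2/3 ok
(1,2)P 0/3 unhappy
(1,4)Q 1/2 ok
(1,5)Q 1/2 ok
(2,1)Q 2/4 ok
(2,2)Q 2/4 ok
(2,4)P 2/4 ok
(3,2)P 1/4 ok
(3,4)P 4/4 ok
(3,5)P 4/4 ok
(4,1)P 1/4 ok
(4,2)Q 3/5 ok
(4,4)P 5/6 ok
(4,5)P 5/5 ok
(5,1)Q 2/3 ok
(5,2)Q 3/4 ok
(5,3)Q 2/5 ok
(5,4)P 5/6 ok
(5,5)P 5/5 ok
(6,4)P 5/6 ok
(6,5)P 4/4 ok
(7,1)Q 1/1 ok
(7,2)Q 1/2 ok
(7,3)P 2/3 ok
(7,4)P 3/3 ok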